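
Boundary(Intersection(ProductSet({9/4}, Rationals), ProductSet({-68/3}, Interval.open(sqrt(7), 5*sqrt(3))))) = EmptySet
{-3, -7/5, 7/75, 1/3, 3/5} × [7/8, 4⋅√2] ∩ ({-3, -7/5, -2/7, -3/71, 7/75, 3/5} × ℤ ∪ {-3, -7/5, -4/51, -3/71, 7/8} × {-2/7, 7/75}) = {-3, -7/5, 7/75, 3/5} × {1, 2, …, 5}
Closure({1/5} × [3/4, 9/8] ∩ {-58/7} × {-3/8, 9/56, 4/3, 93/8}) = ∅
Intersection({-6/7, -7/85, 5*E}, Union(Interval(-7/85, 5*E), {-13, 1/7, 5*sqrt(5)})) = {-7/85, 5*E}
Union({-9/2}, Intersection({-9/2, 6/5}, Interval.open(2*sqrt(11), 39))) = {-9/2}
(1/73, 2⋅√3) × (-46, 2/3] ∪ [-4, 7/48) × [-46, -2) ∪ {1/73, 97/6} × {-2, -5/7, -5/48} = ({1/73, 97/6} × {-2, -5/7, -5/48}) ∪ ([-4, 7/48) × [-46, -2)) ∪ ((1/73, 2⋅√3) × (-46, 2/3])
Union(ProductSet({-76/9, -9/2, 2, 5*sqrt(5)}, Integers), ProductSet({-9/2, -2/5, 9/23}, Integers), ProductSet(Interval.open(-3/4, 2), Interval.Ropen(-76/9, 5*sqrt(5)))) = Union(ProductSet({-76/9, -9/2, -2/5, 9/23, 2, 5*sqrt(5)}, Integers), ProductSet(Interval.open(-3/4, 2), Interval.Ropen(-76/9, 5*sqrt(5))))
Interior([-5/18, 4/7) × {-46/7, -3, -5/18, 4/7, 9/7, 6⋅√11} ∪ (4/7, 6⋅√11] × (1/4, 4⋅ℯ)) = (4/7, 6⋅√11) × (1/4, 4⋅ℯ)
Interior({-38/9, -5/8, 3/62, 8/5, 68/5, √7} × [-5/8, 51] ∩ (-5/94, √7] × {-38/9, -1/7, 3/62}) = ∅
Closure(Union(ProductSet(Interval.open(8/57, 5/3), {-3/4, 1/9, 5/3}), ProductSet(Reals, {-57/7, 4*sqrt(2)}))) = Union(ProductSet(Interval(8/57, 5/3), {-3/4, 1/9, 5/3}), ProductSet(Reals, {-57/7, 4*sqrt(2)}))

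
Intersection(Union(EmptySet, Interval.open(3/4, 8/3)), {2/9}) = EmptySet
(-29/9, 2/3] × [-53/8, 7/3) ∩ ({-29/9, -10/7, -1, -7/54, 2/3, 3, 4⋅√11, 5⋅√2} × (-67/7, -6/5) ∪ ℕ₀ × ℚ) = ({-10/7, -1, -7/54, 2/3} × [-53/8, -6/5)) ∪ ({0} × (ℚ ∩ [-53/8, 7/3)))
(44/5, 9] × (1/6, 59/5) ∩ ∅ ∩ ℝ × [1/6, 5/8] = ∅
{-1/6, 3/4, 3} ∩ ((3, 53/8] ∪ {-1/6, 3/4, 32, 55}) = {-1/6, 3/4}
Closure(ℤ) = ℤ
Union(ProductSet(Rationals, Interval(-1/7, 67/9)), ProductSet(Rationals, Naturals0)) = ProductSet(Rationals, Union(Interval(-1/7, 67/9), Naturals0))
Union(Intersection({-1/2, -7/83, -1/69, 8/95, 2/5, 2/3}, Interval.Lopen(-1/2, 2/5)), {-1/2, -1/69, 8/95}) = {-1/2, -7/83, -1/69, 8/95, 2/5}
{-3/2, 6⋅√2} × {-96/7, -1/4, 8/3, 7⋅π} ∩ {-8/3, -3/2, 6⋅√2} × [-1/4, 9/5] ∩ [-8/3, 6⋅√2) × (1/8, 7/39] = ∅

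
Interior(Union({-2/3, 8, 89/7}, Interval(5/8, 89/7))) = Interval.open(5/8, 89/7)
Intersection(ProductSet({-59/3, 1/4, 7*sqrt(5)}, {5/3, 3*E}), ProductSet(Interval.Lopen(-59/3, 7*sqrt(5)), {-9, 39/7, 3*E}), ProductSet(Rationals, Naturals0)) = EmptySet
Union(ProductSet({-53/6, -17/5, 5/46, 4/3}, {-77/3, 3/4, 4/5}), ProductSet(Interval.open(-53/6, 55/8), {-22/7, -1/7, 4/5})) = Union(ProductSet({-53/6, -17/5, 5/46, 4/3}, {-77/3, 3/4, 4/5}), ProductSet(Interval.open(-53/6, 55/8), {-22/7, -1/7, 4/5}))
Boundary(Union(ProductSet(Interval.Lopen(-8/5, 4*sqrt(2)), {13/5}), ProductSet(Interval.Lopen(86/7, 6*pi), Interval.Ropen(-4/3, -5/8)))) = Union(ProductSet({86/7, 6*pi}, Interval(-4/3, -5/8)), ProductSet(Interval(-8/5, 4*sqrt(2)), {13/5}), ProductSet(Interval(86/7, 6*pi), {-4/3, -5/8}))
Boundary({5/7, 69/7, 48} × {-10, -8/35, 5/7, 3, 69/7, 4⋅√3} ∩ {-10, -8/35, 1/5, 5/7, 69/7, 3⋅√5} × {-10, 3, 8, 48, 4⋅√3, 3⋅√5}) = {5/7, 69/7} × {-10, 3, 4⋅√3}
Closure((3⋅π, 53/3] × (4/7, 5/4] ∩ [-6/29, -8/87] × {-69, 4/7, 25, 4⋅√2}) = ∅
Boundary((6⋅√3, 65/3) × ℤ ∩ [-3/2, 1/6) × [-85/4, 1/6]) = ∅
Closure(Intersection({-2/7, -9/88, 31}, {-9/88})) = {-9/88}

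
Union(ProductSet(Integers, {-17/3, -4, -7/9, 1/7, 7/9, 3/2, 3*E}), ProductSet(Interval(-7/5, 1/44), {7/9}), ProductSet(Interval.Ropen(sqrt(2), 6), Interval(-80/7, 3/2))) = Union(ProductSet(Integers, {-17/3, -4, -7/9, 1/7, 7/9, 3/2, 3*E}), ProductSet(Interval(-7/5, 1/44), {7/9}), ProductSet(Interval.Ropen(sqrt(2), 6), Interval(-80/7, 3/2)))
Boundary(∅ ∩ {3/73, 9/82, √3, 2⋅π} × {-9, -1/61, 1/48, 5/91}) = ∅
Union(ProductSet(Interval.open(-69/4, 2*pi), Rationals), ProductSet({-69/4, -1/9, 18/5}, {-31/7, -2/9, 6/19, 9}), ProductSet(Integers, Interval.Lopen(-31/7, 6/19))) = Union(ProductSet({-69/4, -1/9, 18/5}, {-31/7, -2/9, 6/19, 9}), ProductSet(Integers, Interval.Lopen(-31/7, 6/19)), ProductSet(Interval.open(-69/4, 2*pi), Rationals))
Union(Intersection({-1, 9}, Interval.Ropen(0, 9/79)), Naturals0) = Naturals0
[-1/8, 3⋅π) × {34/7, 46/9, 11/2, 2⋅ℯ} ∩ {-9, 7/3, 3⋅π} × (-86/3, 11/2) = {7/3} × {34/7, 46/9, 2⋅ℯ}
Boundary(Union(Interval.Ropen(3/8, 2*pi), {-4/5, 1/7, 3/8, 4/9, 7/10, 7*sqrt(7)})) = {-4/5, 1/7, 3/8, 7*sqrt(7), 2*pi}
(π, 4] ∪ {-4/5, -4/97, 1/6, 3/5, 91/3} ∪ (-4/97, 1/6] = {-4/5, 3/5, 91/3} ∪ [-4/97, 1/6] ∪ (π, 4]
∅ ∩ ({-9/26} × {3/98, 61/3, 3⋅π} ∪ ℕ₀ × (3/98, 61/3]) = ∅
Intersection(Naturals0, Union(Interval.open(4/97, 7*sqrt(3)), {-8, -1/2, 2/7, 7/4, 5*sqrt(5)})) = Range(1, 13, 1)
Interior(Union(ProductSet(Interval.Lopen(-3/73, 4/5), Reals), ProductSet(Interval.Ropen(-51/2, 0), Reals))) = ProductSet(Interval.open(-51/2, 4/5), Reals)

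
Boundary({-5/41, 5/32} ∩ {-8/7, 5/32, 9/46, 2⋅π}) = {5/32}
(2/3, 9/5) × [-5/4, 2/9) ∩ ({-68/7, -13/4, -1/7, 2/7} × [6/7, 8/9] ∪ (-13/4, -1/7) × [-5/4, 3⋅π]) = ∅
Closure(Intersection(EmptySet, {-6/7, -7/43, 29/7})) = EmptySet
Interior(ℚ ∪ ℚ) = ∅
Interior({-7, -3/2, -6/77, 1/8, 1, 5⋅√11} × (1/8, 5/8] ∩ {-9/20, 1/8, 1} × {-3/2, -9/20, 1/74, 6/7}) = ∅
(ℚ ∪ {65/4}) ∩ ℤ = ℤ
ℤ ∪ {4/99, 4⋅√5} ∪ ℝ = ℝ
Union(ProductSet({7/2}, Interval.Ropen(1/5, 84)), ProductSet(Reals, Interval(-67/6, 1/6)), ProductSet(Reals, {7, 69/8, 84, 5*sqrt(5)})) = Union(ProductSet({7/2}, Interval.Ropen(1/5, 84)), ProductSet(Reals, Union({7, 69/8, 84, 5*sqrt(5)}, Interval(-67/6, 1/6))))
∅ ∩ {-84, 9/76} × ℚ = ∅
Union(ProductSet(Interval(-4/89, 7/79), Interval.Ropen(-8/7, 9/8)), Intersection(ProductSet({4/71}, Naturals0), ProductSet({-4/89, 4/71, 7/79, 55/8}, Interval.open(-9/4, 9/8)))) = ProductSet(Interval(-4/89, 7/79), Interval.Ropen(-8/7, 9/8))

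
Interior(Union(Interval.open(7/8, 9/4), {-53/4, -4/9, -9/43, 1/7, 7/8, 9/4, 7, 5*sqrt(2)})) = Interval.open(7/8, 9/4)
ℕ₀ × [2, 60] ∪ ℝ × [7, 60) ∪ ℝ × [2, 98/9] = (ℕ₀ × [2, 60]) ∪ (ℝ × [2, 60))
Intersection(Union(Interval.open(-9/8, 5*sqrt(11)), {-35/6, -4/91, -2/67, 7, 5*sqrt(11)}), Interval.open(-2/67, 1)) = Interval.open(-2/67, 1)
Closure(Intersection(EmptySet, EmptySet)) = EmptySet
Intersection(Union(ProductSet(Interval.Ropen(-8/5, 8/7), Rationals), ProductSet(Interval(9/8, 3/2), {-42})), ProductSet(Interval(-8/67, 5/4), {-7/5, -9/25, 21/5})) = ProductSet(Interval.Ropen(-8/67, 8/7), {-7/5, -9/25, 21/5})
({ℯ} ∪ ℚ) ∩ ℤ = ℤ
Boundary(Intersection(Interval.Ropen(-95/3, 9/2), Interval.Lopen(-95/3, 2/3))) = {-95/3, 2/3}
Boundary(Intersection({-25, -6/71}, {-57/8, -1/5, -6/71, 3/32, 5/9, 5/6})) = {-6/71}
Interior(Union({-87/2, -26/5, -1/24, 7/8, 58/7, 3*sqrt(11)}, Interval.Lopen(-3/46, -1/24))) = Interval.open(-3/46, -1/24)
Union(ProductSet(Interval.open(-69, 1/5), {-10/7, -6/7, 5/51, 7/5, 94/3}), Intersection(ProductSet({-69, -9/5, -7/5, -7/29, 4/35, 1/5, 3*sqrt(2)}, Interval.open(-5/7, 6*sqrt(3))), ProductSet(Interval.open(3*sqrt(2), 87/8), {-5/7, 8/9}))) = ProductSet(Interval.open(-69, 1/5), {-10/7, -6/7, 5/51, 7/5, 94/3})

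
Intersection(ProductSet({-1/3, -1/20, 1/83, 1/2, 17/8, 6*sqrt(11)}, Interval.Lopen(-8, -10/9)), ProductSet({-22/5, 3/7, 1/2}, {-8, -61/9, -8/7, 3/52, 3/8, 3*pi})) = ProductSet({1/2}, {-61/9, -8/7})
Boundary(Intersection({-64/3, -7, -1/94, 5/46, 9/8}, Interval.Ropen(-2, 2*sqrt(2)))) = {-1/94, 5/46, 9/8}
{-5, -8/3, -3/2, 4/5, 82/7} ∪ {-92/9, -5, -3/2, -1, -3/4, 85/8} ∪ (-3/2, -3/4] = {-92/9, -5, -8/3, 4/5, 85/8, 82/7} ∪ [-3/2, -3/4]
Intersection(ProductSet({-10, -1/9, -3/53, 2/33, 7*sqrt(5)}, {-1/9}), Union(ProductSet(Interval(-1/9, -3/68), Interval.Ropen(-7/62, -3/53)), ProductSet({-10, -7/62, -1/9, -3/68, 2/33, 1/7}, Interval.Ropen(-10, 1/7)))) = ProductSet({-10, -1/9, -3/53, 2/33}, {-1/9})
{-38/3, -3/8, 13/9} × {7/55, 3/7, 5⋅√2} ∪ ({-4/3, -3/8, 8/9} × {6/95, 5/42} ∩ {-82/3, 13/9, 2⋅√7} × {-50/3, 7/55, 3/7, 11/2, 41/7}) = {-38/3, -3/8, 13/9} × {7/55, 3/7, 5⋅√2}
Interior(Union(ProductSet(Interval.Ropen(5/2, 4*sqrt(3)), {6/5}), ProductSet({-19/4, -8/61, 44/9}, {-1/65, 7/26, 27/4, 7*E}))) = EmptySet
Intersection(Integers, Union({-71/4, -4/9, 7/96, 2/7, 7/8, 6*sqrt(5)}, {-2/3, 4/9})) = EmptySet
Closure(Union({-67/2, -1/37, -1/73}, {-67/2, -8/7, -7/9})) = {-67/2, -8/7, -7/9, -1/37, -1/73}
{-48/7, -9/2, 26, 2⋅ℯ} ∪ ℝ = ℝ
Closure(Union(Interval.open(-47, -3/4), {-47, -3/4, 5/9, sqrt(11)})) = Union({5/9, sqrt(11)}, Interval(-47, -3/4))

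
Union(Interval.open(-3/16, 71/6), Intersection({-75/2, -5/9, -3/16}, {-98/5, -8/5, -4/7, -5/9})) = Union({-5/9}, Interval.open(-3/16, 71/6))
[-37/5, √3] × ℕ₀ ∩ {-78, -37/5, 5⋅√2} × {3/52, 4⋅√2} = ∅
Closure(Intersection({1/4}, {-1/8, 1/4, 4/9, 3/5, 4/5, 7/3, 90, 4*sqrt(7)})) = {1/4}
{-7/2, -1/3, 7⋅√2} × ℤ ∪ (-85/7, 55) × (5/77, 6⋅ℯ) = ({-7/2, -1/3, 7⋅√2} × ℤ) ∪ ((-85/7, 55) × (5/77, 6⋅ℯ))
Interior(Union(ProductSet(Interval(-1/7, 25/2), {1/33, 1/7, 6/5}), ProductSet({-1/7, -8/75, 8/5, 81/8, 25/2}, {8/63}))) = EmptySet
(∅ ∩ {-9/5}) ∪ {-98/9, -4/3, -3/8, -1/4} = {-98/9, -4/3, -3/8, -1/4}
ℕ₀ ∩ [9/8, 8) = {2, 3, …, 7}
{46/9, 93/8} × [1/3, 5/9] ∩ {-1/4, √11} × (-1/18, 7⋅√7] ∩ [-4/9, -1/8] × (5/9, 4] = ∅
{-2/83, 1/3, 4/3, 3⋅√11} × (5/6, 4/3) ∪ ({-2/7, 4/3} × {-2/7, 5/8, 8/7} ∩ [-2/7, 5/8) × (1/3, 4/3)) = ({-2/7} × {5/8, 8/7}) ∪ ({-2/83, 1/3, 4/3, 3⋅√11} × (5/6, 4/3))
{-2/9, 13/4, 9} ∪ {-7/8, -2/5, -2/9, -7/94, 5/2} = {-7/8, -2/5, -2/9, -7/94, 5/2, 13/4, 9}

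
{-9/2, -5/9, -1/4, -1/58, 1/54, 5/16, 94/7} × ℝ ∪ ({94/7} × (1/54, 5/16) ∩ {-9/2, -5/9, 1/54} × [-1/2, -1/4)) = {-9/2, -5/9, -1/4, -1/58, 1/54, 5/16, 94/7} × ℝ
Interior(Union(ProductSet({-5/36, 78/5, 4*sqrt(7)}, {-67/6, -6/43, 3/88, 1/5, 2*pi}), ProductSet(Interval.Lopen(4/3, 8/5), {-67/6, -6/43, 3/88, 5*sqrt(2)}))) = EmptySet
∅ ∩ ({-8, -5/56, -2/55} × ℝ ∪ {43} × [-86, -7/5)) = ∅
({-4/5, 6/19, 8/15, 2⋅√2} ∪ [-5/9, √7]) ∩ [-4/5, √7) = {-4/5} ∪ [-5/9, √7)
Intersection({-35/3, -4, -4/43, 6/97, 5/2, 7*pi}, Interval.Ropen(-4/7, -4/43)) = EmptySet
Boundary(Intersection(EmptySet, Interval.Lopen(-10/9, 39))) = EmptySet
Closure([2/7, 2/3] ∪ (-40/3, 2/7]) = [-40/3, 2/3]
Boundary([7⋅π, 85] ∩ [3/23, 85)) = {85, 7⋅π}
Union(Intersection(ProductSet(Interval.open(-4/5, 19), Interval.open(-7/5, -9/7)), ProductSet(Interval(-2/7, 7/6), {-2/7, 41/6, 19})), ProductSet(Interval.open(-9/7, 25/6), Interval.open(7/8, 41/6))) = ProductSet(Interval.open(-9/7, 25/6), Interval.open(7/8, 41/6))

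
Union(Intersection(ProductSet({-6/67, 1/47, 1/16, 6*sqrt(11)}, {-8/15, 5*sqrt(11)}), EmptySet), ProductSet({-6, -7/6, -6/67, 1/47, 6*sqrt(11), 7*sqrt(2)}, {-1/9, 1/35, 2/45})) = ProductSet({-6, -7/6, -6/67, 1/47, 6*sqrt(11), 7*sqrt(2)}, {-1/9, 1/35, 2/45})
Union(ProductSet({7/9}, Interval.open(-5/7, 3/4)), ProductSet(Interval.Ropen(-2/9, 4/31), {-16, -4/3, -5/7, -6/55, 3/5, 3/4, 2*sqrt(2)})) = Union(ProductSet({7/9}, Interval.open(-5/7, 3/4)), ProductSet(Interval.Ropen(-2/9, 4/31), {-16, -4/3, -5/7, -6/55, 3/5, 3/4, 2*sqrt(2)}))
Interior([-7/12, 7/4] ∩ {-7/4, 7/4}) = ∅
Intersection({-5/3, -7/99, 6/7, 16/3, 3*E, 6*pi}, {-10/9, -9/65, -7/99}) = {-7/99}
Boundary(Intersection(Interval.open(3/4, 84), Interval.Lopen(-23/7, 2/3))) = EmptySet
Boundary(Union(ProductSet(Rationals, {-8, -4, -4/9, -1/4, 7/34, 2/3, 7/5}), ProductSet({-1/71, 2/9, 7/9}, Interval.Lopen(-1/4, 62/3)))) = Union(ProductSet({-1/71, 2/9, 7/9}, Interval(-1/4, 62/3)), ProductSet(Reals, {-8, -4, -4/9, -1/4, 7/34, 2/3, 7/5}))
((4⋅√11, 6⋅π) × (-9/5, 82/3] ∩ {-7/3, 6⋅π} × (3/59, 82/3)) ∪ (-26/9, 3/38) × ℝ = (-26/9, 3/38) × ℝ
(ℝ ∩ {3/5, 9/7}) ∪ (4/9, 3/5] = (4/9, 3/5] ∪ {9/7}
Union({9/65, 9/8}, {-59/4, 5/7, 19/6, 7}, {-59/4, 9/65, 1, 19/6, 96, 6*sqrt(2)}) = {-59/4, 9/65, 5/7, 1, 9/8, 19/6, 7, 96, 6*sqrt(2)}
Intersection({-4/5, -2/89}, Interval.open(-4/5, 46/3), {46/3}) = EmptySet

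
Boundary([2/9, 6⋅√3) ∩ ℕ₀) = {1, 2, …, 10}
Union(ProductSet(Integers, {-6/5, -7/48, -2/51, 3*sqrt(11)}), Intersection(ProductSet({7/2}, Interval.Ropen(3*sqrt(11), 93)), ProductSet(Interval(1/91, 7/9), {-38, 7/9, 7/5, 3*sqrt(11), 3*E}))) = ProductSet(Integers, {-6/5, -7/48, -2/51, 3*sqrt(11)})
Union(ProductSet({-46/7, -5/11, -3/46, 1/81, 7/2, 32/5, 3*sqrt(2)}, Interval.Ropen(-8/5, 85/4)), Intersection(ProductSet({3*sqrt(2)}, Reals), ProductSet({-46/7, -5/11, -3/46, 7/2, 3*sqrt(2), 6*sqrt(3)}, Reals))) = Union(ProductSet({3*sqrt(2)}, Reals), ProductSet({-46/7, -5/11, -3/46, 1/81, 7/2, 32/5, 3*sqrt(2)}, Interval.Ropen(-8/5, 85/4)))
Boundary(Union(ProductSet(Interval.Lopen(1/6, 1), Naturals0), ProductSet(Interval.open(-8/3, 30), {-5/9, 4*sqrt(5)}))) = Union(ProductSet(Interval(-8/3, 30), {-5/9, 4*sqrt(5)}), ProductSet(Interval(1/6, 1), Naturals0))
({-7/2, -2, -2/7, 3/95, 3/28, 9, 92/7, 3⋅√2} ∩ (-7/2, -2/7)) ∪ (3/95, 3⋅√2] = {-2} ∪ (3/95, 3⋅√2]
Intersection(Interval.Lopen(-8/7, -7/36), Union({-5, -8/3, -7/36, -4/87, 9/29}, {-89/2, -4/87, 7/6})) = {-7/36}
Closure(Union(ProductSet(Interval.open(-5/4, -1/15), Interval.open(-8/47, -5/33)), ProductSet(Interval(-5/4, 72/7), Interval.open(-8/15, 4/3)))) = ProductSet(Interval(-5/4, 72/7), Interval(-8/15, 4/3))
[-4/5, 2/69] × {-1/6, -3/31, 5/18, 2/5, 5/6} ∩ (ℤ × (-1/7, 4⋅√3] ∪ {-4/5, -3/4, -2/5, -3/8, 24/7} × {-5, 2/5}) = ({-4/5, -3/4, -2/5, -3/8} × {2/5}) ∪ ({0} × {-3/31, 5/18, 2/5, 5/6})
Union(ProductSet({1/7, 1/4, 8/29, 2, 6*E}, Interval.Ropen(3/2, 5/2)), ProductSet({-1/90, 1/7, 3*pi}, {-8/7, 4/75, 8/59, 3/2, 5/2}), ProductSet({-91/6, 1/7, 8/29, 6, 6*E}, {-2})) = Union(ProductSet({-1/90, 1/7, 3*pi}, {-8/7, 4/75, 8/59, 3/2, 5/2}), ProductSet({-91/6, 1/7, 8/29, 6, 6*E}, {-2}), ProductSet({1/7, 1/4, 8/29, 2, 6*E}, Interval.Ropen(3/2, 5/2)))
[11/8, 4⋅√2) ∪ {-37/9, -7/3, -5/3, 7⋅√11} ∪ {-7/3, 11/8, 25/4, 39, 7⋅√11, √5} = {-37/9, -7/3, -5/3, 25/4, 39, 7⋅√11} ∪ [11/8, 4⋅√2)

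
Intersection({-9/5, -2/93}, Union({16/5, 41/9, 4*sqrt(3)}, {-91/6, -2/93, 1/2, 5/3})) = {-2/93}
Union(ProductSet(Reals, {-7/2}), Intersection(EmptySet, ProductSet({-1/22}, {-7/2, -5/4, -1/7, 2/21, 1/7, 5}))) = ProductSet(Reals, {-7/2})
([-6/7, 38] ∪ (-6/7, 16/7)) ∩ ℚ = ℚ ∩ [-6/7, 38]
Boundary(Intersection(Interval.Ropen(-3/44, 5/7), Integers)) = Range(0, 1, 1)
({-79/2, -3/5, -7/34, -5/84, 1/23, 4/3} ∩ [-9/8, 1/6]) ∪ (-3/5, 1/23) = [-3/5, 1/23]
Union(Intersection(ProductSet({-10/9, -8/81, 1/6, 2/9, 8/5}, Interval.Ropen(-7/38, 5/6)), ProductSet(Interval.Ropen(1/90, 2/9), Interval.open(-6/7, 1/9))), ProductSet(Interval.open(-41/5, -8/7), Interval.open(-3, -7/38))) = Union(ProductSet({1/6}, Interval.Ropen(-7/38, 1/9)), ProductSet(Interval.open(-41/5, -8/7), Interval.open(-3, -7/38)))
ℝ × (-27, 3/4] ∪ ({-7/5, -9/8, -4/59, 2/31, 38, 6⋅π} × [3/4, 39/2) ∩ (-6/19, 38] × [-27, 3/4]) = ℝ × (-27, 3/4]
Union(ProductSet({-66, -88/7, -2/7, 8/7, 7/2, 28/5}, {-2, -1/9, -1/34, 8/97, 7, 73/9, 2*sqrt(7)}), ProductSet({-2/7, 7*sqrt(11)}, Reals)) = Union(ProductSet({-2/7, 7*sqrt(11)}, Reals), ProductSet({-66, -88/7, -2/7, 8/7, 7/2, 28/5}, {-2, -1/9, -1/34, 8/97, 7, 73/9, 2*sqrt(7)}))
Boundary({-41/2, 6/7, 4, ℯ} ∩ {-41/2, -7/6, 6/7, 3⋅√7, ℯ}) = {-41/2, 6/7, ℯ}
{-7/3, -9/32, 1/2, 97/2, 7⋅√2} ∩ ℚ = {-7/3, -9/32, 1/2, 97/2}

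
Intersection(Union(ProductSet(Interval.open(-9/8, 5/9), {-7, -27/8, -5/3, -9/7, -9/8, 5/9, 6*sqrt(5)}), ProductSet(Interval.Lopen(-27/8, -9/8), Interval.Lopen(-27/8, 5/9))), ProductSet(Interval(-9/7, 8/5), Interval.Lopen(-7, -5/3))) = Union(ProductSet(Interval(-9/7, -9/8), Interval.Lopen(-27/8, -5/3)), ProductSet(Interval.open(-9/8, 5/9), {-27/8, -5/3}))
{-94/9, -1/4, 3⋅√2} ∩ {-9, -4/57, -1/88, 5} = ∅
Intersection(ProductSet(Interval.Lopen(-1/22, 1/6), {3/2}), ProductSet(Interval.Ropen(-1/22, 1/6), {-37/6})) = EmptySet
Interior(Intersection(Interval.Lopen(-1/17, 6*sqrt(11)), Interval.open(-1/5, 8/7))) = Interval.open(-1/17, 8/7)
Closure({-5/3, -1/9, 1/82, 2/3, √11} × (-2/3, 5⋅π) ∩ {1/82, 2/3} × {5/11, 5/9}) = {1/82, 2/3} × {5/11, 5/9}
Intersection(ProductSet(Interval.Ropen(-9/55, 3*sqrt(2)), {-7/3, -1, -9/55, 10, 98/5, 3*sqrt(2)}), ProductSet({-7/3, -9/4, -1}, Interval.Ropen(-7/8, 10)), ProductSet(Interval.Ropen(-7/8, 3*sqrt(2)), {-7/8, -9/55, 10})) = EmptySet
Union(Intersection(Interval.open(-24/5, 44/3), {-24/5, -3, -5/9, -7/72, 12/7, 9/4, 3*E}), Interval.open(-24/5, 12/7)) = Union({9/4, 3*E}, Interval.Lopen(-24/5, 12/7))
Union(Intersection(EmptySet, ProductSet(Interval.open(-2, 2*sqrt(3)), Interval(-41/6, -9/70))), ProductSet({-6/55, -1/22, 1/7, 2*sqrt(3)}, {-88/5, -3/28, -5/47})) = ProductSet({-6/55, -1/22, 1/7, 2*sqrt(3)}, {-88/5, -3/28, -5/47})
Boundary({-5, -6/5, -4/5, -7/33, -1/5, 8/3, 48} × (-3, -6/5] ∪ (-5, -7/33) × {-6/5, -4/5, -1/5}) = ([-5, -7/33] × {-6/5, -4/5, -1/5}) ∪ ({-5, -6/5, -4/5, -7/33, -1/5, 8/3, 48} × [-3, -6/5])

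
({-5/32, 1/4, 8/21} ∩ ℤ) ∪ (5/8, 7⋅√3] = (5/8, 7⋅√3]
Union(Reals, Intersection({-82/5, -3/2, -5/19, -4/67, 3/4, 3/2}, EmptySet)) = Reals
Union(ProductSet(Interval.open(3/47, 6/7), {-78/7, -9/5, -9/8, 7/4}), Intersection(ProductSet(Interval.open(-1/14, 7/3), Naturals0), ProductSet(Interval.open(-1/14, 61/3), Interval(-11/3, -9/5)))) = ProductSet(Interval.open(3/47, 6/7), {-78/7, -9/5, -9/8, 7/4})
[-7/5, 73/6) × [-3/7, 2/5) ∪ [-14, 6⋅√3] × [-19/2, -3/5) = ([-7/5, 73/6) × [-3/7, 2/5)) ∪ ([-14, 6⋅√3] × [-19/2, -3/5))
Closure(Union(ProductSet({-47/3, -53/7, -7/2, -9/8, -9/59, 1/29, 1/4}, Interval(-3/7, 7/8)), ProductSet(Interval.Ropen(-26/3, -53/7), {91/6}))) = Union(ProductSet({-47/3, -53/7, -7/2, -9/8, -9/59, 1/29, 1/4}, Interval(-3/7, 7/8)), ProductSet(Interval(-26/3, -53/7), {91/6}))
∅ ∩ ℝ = ∅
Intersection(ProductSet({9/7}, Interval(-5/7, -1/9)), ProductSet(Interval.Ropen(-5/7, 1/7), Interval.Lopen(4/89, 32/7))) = EmptySet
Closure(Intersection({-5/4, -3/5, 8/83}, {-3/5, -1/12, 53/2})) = {-3/5}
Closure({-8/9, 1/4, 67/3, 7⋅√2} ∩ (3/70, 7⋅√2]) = {1/4, 7⋅√2}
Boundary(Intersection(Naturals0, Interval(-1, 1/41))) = Range(0, 1, 1)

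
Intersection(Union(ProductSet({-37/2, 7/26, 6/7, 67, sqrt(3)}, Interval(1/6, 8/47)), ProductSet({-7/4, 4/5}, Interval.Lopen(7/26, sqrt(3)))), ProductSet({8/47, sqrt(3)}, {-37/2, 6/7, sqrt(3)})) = EmptySet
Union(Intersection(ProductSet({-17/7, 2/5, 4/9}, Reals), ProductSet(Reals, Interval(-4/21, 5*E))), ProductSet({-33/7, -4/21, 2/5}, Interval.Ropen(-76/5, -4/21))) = Union(ProductSet({-33/7, -4/21, 2/5}, Interval.Ropen(-76/5, -4/21)), ProductSet({-17/7, 2/5, 4/9}, Interval(-4/21, 5*E)))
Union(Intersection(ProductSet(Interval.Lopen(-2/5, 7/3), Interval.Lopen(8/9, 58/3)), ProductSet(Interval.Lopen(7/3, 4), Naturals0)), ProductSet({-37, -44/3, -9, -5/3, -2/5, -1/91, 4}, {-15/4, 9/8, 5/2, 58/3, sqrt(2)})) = ProductSet({-37, -44/3, -9, -5/3, -2/5, -1/91, 4}, {-15/4, 9/8, 5/2, 58/3, sqrt(2)})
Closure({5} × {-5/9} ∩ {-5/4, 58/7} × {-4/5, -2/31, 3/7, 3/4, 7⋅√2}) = ∅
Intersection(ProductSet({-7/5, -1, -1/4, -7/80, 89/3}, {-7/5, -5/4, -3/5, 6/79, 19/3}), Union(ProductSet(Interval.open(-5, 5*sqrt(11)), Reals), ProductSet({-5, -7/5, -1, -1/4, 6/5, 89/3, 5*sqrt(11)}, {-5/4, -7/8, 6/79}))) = Union(ProductSet({-7/5, -1, -1/4, -7/80}, {-7/5, -5/4, -3/5, 6/79, 19/3}), ProductSet({-7/5, -1, -1/4, 89/3}, {-5/4, 6/79}))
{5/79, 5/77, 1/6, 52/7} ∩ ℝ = {5/79, 5/77, 1/6, 52/7}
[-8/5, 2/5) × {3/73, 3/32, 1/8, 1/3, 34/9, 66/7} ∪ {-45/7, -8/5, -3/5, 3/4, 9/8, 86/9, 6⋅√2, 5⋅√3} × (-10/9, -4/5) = ([-8/5, 2/5) × {3/73, 3/32, 1/8, 1/3, 34/9, 66/7}) ∪ ({-45/7, -8/5, -3/5, 3/4, 9/8, 86/9, 6⋅√2, 5⋅√3} × (-10/9, -4/5))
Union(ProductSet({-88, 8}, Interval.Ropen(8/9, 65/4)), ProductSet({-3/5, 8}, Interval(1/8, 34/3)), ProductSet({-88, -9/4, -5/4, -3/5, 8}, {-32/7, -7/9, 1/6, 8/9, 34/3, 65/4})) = Union(ProductSet({-88, 8}, Interval.Ropen(8/9, 65/4)), ProductSet({-3/5, 8}, Interval(1/8, 34/3)), ProductSet({-88, -9/4, -5/4, -3/5, 8}, {-32/7, -7/9, 1/6, 8/9, 34/3, 65/4}))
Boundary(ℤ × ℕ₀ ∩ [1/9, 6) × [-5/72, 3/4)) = {1, 2, …, 5} × {0}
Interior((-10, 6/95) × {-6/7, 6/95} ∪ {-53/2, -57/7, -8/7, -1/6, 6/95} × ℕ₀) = ∅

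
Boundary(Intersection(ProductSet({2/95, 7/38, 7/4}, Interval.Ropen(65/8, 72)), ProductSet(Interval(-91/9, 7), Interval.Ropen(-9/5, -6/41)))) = EmptySet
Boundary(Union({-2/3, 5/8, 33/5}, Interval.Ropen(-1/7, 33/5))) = {-2/3, -1/7, 33/5}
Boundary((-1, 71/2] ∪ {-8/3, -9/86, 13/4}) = {-8/3, -1, 71/2}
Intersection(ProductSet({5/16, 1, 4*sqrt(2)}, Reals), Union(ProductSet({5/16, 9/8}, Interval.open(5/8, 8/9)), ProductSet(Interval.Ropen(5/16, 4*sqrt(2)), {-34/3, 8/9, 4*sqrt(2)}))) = Union(ProductSet({5/16}, Interval.open(5/8, 8/9)), ProductSet({5/16, 1}, {-34/3, 8/9, 4*sqrt(2)}))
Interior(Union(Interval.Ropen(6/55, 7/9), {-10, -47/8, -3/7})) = Interval.open(6/55, 7/9)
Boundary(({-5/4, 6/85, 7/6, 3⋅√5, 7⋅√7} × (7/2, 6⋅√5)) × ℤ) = ({-5/4, 6/85, 7/6, 3⋅√5, 7⋅√7} × [7/2, 6⋅√5]) × ℤ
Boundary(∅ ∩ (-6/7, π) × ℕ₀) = ∅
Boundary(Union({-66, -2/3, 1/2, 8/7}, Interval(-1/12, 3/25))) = {-66, -2/3, -1/12, 3/25, 1/2, 8/7}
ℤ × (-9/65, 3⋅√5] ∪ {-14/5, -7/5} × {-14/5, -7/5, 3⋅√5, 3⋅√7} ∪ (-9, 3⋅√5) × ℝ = (ℤ × (-9/65, 3⋅√5]) ∪ ((-9, 3⋅√5) × ℝ)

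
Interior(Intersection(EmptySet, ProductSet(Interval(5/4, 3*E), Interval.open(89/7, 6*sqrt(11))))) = EmptySet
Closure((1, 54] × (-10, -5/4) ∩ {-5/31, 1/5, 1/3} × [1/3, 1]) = ∅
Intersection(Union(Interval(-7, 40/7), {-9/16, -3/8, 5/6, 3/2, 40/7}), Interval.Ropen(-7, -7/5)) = Interval.Ropen(-7, -7/5)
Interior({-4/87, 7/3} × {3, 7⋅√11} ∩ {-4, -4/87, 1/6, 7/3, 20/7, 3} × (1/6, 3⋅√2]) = ∅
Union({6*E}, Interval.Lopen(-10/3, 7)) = Union({6*E}, Interval.Lopen(-10/3, 7))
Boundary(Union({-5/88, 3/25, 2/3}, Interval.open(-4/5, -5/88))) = {-4/5, -5/88, 3/25, 2/3}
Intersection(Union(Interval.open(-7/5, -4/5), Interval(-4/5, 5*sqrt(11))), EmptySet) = EmptySet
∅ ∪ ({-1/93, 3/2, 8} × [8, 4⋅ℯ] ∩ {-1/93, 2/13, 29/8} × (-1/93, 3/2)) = ∅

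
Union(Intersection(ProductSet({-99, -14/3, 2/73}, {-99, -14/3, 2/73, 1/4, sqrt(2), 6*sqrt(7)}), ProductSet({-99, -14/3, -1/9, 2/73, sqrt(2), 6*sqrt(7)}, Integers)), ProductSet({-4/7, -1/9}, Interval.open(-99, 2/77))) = Union(ProductSet({-4/7, -1/9}, Interval.open(-99, 2/77)), ProductSet({-99, -14/3, 2/73}, {-99}))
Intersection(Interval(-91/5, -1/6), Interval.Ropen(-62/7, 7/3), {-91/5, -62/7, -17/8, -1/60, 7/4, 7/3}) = {-62/7, -17/8}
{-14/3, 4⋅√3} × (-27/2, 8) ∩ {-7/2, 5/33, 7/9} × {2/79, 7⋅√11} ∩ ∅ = ∅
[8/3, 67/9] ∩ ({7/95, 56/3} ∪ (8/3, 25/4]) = (8/3, 25/4]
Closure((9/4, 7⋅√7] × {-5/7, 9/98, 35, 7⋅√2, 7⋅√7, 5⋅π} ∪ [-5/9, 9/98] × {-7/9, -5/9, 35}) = ([-5/9, 9/98] × {-7/9, -5/9, 35}) ∪ ([9/4, 7⋅√7] × {-5/7, 9/98, 35, 7⋅√2, 7⋅√7, 5⋅π})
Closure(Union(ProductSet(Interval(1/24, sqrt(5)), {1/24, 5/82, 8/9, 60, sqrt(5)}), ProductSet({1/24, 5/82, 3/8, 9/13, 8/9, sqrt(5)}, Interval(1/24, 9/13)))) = Union(ProductSet({1/24, 5/82, 3/8, 9/13, 8/9, sqrt(5)}, Interval(1/24, 9/13)), ProductSet(Interval(1/24, sqrt(5)), {1/24, 5/82, 8/9, 60, sqrt(5)}))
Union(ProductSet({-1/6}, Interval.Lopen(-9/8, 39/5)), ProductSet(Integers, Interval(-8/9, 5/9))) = Union(ProductSet({-1/6}, Interval.Lopen(-9/8, 39/5)), ProductSet(Integers, Interval(-8/9, 5/9)))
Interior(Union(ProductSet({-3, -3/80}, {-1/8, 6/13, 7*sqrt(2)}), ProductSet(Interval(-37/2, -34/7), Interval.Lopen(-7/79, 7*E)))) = ProductSet(Interval.open(-37/2, -34/7), Interval.open(-7/79, 7*E))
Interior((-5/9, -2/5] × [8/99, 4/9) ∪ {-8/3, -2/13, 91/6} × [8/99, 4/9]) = (-5/9, -2/5) × (8/99, 4/9)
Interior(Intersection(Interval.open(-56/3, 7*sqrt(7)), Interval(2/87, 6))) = Interval.open(2/87, 6)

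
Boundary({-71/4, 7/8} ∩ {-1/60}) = ∅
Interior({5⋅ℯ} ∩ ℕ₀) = ∅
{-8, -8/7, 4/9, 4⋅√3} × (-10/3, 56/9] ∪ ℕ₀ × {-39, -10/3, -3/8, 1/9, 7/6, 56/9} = (ℕ₀ × {-39, -10/3, -3/8, 1/9, 7/6, 56/9}) ∪ ({-8, -8/7, 4/9, 4⋅√3} × (-10/3, 56/9])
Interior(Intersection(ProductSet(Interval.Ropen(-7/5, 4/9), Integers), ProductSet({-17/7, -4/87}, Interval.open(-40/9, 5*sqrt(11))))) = EmptySet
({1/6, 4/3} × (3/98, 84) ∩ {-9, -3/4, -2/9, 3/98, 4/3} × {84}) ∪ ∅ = ∅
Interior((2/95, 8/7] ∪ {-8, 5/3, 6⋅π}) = (2/95, 8/7)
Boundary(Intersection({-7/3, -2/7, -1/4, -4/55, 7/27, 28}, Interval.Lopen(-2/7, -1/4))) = {-1/4}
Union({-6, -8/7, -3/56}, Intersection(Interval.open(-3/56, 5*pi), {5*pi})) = {-6, -8/7, -3/56}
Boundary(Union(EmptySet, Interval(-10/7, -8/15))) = {-10/7, -8/15}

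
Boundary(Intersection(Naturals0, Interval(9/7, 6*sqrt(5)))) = Range(2, 14, 1)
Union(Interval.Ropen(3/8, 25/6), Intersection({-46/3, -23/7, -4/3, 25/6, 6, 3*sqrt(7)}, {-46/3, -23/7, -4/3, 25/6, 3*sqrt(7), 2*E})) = Union({-46/3, -23/7, -4/3, 3*sqrt(7)}, Interval(3/8, 25/6))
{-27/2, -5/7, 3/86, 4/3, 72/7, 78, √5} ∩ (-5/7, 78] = {3/86, 4/3, 72/7, 78, √5}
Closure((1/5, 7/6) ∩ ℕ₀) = {1}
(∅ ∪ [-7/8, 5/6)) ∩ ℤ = {0}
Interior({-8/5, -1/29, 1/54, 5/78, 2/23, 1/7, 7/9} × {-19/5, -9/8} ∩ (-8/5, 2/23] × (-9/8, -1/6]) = ∅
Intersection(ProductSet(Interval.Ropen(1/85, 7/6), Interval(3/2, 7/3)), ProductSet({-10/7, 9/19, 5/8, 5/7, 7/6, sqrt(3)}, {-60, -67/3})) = EmptySet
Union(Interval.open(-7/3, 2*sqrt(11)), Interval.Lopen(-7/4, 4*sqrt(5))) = Interval.Lopen(-7/3, 4*sqrt(5))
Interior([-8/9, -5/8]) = (-8/9, -5/8)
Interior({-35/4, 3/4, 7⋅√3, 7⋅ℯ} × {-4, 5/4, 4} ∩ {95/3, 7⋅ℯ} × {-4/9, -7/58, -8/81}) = ∅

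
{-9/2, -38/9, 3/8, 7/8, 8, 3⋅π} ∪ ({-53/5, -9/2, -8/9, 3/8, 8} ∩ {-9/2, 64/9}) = {-9/2, -38/9, 3/8, 7/8, 8, 3⋅π}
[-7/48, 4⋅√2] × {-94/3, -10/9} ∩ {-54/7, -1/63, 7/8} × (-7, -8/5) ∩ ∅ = ∅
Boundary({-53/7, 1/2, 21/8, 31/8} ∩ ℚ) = {-53/7, 1/2, 21/8, 31/8}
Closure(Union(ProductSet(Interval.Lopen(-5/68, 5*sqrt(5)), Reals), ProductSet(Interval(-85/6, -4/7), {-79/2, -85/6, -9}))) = Union(ProductSet(Interval(-85/6, -4/7), {-79/2, -85/6, -9}), ProductSet(Interval(-5/68, 5*sqrt(5)), Reals))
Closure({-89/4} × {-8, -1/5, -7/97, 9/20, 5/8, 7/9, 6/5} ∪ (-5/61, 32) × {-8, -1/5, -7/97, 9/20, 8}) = ({-89/4} × {-8, -1/5, -7/97, 9/20, 5/8, 7/9, 6/5}) ∪ ([-5/61, 32] × {-8, -1/5, -7/97, 9/20, 8})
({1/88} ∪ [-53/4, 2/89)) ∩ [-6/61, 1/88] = [-6/61, 1/88]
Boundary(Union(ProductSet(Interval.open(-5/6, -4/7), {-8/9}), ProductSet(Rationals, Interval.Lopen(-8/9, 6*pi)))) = ProductSet(Reals, Interval(-8/9, 6*pi))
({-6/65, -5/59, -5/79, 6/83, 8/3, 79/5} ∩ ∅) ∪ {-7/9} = {-7/9}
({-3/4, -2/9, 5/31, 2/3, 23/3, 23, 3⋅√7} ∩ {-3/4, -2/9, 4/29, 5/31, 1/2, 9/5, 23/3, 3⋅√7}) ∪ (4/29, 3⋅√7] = {-3/4, -2/9} ∪ (4/29, 3⋅√7]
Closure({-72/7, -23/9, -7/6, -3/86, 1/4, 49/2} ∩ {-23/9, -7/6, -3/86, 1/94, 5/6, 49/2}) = {-23/9, -7/6, -3/86, 49/2}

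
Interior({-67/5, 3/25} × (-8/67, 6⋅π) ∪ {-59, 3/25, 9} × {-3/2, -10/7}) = ∅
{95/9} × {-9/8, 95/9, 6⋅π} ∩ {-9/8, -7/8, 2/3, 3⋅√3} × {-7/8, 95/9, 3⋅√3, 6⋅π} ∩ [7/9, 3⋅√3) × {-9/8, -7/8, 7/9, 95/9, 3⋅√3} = ∅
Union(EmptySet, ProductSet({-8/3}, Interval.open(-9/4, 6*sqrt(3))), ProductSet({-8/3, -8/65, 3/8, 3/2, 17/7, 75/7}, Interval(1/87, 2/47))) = Union(ProductSet({-8/3}, Interval.open(-9/4, 6*sqrt(3))), ProductSet({-8/3, -8/65, 3/8, 3/2, 17/7, 75/7}, Interval(1/87, 2/47)))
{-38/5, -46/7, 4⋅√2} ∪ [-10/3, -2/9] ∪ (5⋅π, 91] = {-38/5, -46/7, 4⋅√2} ∪ [-10/3, -2/9] ∪ (5⋅π, 91]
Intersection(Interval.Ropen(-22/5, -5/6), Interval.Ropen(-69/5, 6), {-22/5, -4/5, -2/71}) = {-22/5}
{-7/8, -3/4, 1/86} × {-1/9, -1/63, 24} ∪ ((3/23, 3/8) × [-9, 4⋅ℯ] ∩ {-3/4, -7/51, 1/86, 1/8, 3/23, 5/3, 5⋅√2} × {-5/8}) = {-7/8, -3/4, 1/86} × {-1/9, -1/63, 24}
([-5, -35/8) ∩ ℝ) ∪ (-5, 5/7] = [-5, 5/7]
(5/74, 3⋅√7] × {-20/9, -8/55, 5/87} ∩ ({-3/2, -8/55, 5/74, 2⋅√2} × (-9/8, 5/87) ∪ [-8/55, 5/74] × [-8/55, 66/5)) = {2⋅√2} × {-8/55}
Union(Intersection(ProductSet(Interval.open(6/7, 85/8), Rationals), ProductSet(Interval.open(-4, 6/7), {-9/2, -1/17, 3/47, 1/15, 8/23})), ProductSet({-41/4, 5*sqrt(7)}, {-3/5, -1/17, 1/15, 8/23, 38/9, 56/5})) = ProductSet({-41/4, 5*sqrt(7)}, {-3/5, -1/17, 1/15, 8/23, 38/9, 56/5})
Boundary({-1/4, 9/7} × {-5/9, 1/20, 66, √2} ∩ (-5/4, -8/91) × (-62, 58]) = {-1/4} × {-5/9, 1/20, √2}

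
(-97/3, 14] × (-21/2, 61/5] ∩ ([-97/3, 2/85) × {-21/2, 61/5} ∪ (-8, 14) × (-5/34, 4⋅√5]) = ((-97/3, 2/85) × {61/5}) ∪ ((-8, 14) × (-5/34, 4⋅√5])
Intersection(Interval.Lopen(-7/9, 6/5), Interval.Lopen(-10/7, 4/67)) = Interval.Lopen(-7/9, 4/67)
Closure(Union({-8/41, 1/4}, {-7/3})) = {-7/3, -8/41, 1/4}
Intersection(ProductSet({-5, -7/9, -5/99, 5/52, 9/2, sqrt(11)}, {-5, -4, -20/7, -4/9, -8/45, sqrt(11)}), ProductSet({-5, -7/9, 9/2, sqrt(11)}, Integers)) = ProductSet({-5, -7/9, 9/2, sqrt(11)}, {-5, -4})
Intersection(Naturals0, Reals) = Naturals0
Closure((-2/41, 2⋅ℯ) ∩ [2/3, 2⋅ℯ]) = [2/3, 2⋅ℯ]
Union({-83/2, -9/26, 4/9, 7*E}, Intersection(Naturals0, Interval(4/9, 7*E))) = Union({-83/2, -9/26, 4/9, 7*E}, Range(1, 20, 1))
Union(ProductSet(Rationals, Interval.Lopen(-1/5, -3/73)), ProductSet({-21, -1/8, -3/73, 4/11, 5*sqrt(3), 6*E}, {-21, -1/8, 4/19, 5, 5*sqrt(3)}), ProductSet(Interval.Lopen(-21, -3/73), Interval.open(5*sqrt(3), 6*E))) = Union(ProductSet({-21, -1/8, -3/73, 4/11, 5*sqrt(3), 6*E}, {-21, -1/8, 4/19, 5, 5*sqrt(3)}), ProductSet(Interval.Lopen(-21, -3/73), Interval.open(5*sqrt(3), 6*E)), ProductSet(Rationals, Interval.Lopen(-1/5, -3/73)))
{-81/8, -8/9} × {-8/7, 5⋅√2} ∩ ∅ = ∅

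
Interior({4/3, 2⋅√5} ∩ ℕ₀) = ∅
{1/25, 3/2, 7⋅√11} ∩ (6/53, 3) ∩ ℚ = {3/2}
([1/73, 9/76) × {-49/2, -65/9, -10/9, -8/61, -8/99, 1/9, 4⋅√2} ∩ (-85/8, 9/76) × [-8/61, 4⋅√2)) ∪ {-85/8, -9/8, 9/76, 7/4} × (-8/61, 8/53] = ([1/73, 9/76) × {-8/61, -8/99, 1/9}) ∪ ({-85/8, -9/8, 9/76, 7/4} × (-8/61, 8/53])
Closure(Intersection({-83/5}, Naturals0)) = EmptySet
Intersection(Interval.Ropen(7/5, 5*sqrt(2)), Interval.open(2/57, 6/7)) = EmptySet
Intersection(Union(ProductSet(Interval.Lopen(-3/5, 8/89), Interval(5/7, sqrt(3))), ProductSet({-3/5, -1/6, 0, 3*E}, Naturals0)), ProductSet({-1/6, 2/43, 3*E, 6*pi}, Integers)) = Union(ProductSet({-1/6, 2/43}, Range(1, 2, 1)), ProductSet({-1/6, 3*E}, Naturals0))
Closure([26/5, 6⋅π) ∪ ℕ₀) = ℕ₀ ∪ [26/5, 6⋅π] ∪ (ℕ₀ \ (26/5, 6⋅π))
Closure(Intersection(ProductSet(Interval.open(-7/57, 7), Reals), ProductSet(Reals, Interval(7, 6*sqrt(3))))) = ProductSet(Interval(-7/57, 7), Interval(7, 6*sqrt(3)))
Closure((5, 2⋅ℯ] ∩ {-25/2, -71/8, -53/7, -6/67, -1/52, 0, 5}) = ∅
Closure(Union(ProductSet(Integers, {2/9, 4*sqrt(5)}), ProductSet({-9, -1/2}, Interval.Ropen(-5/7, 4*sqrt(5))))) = Union(ProductSet({-9, -1/2}, Interval(-5/7, 4*sqrt(5))), ProductSet(Integers, {2/9, 4*sqrt(5)}))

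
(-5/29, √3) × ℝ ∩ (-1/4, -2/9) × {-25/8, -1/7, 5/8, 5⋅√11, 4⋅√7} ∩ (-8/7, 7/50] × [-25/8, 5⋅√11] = ∅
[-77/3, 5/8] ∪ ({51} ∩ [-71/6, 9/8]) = [-77/3, 5/8]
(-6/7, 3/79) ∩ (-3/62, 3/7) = (-3/62, 3/79)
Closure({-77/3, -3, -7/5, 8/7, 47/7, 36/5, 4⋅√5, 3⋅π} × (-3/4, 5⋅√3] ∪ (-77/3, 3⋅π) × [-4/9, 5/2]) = ([-77/3, 3⋅π] × {-4/9, 5/2}) ∪ ((-77/3, 3⋅π) × [-4/9, 5/2]) ∪ ({-77/3, -3, -7/5, 8/7, 47/7, 36/5, 4⋅√5, 3⋅π} × [-3/4, 5⋅√3])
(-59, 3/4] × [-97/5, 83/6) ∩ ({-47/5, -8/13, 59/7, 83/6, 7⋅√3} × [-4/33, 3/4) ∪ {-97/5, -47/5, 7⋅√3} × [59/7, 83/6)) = ({-97/5, -47/5} × [59/7, 83/6)) ∪ ({-47/5, -8/13} × [-4/33, 3/4))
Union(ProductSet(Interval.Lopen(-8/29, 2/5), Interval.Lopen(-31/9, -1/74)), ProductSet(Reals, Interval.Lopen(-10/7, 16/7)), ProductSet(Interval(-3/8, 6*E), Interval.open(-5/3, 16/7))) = Union(ProductSet(Interval(-3/8, 6*E), Interval.open(-5/3, 16/7)), ProductSet(Interval.Lopen(-8/29, 2/5), Interval.Lopen(-31/9, -1/74)), ProductSet(Reals, Interval.Lopen(-10/7, 16/7)))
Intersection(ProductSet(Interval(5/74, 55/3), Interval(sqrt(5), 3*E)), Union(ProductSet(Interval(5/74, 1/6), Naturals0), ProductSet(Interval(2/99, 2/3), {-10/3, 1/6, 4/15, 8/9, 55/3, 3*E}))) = Union(ProductSet(Interval(5/74, 1/6), Range(3, 9, 1)), ProductSet(Interval(5/74, 2/3), {3*E}))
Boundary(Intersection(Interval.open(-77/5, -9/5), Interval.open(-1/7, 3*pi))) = EmptySet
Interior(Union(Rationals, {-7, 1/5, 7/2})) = EmptySet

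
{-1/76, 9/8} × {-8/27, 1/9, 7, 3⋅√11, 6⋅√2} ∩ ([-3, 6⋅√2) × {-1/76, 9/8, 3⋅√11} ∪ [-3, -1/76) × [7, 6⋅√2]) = {-1/76, 9/8} × {3⋅√11}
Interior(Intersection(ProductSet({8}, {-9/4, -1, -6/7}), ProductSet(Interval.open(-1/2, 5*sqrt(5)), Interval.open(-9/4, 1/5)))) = EmptySet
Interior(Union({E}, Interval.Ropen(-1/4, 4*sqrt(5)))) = Interval.open(-1/4, 4*sqrt(5))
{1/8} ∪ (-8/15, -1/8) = (-8/15, -1/8) ∪ {1/8}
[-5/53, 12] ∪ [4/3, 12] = [-5/53, 12]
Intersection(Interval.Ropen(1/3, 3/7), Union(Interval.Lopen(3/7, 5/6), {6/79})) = EmptySet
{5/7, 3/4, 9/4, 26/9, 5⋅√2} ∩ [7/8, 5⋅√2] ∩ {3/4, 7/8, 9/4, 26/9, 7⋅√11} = {9/4, 26/9}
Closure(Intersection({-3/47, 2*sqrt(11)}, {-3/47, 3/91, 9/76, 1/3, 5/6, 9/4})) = {-3/47}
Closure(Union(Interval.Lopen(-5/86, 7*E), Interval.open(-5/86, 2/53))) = Interval(-5/86, 7*E)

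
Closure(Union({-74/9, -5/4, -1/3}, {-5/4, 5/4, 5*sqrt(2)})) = {-74/9, -5/4, -1/3, 5/4, 5*sqrt(2)}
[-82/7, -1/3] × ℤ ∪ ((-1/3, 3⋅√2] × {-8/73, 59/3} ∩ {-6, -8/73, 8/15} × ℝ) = ({-8/73, 8/15} × {-8/73, 59/3}) ∪ ([-82/7, -1/3] × ℤ)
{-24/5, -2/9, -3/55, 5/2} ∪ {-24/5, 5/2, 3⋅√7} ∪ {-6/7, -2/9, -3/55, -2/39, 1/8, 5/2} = {-24/5, -6/7, -2/9, -3/55, -2/39, 1/8, 5/2, 3⋅√7}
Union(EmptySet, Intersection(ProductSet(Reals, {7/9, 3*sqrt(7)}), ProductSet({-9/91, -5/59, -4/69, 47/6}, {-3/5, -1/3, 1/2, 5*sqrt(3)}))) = EmptySet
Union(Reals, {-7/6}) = Reals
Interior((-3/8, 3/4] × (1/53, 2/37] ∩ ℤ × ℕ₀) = ∅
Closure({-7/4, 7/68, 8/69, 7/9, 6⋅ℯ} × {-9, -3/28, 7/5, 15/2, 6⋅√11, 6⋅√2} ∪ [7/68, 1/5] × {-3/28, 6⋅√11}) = ([7/68, 1/5] × {-3/28, 6⋅√11}) ∪ ({-7/4, 7/68, 8/69, 7/9, 6⋅ℯ} × {-9, -3/28, 7/5, 15/2, 6⋅√11, 6⋅√2})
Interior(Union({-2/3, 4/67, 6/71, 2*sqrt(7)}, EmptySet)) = EmptySet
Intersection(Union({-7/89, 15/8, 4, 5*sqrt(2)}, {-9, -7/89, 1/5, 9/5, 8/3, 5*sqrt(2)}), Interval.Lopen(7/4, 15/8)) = {9/5, 15/8}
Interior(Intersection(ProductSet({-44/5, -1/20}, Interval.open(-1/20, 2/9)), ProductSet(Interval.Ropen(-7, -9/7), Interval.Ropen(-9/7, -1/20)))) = EmptySet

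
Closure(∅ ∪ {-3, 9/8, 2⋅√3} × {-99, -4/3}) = {-3, 9/8, 2⋅√3} × {-99, -4/3}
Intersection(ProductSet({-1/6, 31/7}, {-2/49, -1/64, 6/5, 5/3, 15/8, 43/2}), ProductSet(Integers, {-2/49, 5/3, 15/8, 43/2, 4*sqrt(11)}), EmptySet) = EmptySet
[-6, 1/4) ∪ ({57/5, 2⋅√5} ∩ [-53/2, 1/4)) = [-6, 1/4)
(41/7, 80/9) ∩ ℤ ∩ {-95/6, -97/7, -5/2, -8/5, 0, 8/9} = ∅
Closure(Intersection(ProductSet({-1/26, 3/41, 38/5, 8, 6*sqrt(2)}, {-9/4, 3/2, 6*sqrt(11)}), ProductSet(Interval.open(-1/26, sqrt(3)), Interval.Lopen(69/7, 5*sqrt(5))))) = EmptySet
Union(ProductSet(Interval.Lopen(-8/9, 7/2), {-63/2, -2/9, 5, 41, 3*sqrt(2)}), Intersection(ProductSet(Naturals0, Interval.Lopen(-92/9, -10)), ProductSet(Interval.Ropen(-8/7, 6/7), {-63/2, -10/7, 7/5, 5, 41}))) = ProductSet(Interval.Lopen(-8/9, 7/2), {-63/2, -2/9, 5, 41, 3*sqrt(2)})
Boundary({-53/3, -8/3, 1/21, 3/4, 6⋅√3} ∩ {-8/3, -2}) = {-8/3}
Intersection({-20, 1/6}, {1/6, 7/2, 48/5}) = {1/6}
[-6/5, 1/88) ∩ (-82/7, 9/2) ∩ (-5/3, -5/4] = ∅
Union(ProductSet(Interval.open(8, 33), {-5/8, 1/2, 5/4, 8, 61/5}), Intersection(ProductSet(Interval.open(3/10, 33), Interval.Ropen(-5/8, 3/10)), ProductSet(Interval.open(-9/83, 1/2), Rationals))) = Union(ProductSet(Interval.open(3/10, 1/2), Intersection(Interval.Ropen(-5/8, 3/10), Rationals)), ProductSet(Interval.open(8, 33), {-5/8, 1/2, 5/4, 8, 61/5}))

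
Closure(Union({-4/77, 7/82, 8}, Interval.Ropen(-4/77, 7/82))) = Union({8}, Interval(-4/77, 7/82))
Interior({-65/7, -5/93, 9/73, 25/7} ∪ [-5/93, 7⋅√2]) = (-5/93, 7⋅√2)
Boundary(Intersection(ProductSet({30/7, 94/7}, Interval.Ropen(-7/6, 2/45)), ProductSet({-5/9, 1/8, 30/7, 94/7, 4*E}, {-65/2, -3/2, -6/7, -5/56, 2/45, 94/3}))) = ProductSet({30/7, 94/7}, {-6/7, -5/56})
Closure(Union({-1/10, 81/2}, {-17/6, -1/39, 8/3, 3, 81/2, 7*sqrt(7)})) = {-17/6, -1/10, -1/39, 8/3, 3, 81/2, 7*sqrt(7)}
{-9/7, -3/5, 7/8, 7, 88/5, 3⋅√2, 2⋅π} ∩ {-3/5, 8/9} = {-3/5}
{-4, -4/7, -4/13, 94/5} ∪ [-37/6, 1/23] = [-37/6, 1/23] ∪ {94/5}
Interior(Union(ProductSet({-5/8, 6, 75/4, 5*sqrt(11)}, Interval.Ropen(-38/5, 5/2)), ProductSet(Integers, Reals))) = EmptySet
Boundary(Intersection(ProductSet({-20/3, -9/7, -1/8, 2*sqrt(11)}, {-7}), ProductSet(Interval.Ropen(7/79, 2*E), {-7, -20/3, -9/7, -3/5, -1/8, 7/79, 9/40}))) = EmptySet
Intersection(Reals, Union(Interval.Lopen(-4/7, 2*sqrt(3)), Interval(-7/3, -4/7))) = Interval(-7/3, 2*sqrt(3))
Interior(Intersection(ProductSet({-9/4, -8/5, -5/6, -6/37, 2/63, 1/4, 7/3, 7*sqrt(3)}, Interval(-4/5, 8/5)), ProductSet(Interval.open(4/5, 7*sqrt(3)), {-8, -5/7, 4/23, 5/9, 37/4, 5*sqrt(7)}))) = EmptySet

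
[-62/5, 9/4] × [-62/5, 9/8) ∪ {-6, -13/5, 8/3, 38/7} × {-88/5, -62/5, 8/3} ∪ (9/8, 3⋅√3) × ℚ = ({-6, -13/5, 8/3, 38/7} × {-88/5, -62/5, 8/3}) ∪ ([-62/5, 9/4] × [-62/5, 9/8)) ∪ ((9/8, 3⋅√3) × ℚ)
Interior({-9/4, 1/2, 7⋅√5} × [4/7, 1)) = ∅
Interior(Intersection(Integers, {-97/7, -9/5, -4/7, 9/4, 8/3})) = EmptySet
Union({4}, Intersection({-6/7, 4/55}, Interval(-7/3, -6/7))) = {-6/7, 4}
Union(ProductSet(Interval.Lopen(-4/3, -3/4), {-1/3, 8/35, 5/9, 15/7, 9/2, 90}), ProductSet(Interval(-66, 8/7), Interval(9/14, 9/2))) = Union(ProductSet(Interval(-66, 8/7), Interval(9/14, 9/2)), ProductSet(Interval.Lopen(-4/3, -3/4), {-1/3, 8/35, 5/9, 15/7, 9/2, 90}))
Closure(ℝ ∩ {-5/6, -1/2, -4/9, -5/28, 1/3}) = {-5/6, -1/2, -4/9, -5/28, 1/3}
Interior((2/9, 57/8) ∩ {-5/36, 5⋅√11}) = ∅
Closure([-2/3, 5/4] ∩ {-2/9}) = {-2/9}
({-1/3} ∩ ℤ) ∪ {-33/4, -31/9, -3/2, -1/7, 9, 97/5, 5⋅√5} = {-33/4, -31/9, -3/2, -1/7, 9, 97/5, 5⋅√5}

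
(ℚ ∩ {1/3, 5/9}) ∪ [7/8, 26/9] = {1/3, 5/9} ∪ [7/8, 26/9]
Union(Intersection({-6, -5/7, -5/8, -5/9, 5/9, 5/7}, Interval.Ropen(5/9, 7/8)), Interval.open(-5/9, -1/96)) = Union({5/9, 5/7}, Interval.open(-5/9, -1/96))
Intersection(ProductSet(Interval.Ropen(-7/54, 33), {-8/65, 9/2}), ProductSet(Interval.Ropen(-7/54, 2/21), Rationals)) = ProductSet(Interval.Ropen(-7/54, 2/21), {-8/65, 9/2})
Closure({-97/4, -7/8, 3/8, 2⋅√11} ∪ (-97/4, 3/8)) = [-97/4, 3/8] ∪ {2⋅√11}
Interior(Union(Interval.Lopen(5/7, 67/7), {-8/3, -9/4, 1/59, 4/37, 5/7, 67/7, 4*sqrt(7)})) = Interval.open(5/7, 67/7)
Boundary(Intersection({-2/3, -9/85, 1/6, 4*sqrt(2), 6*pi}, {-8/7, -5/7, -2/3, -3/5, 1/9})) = {-2/3}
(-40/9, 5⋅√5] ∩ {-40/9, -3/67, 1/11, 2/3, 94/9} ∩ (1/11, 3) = {2/3}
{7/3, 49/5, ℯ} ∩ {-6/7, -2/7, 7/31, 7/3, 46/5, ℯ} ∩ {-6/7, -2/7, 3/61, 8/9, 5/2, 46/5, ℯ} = {ℯ}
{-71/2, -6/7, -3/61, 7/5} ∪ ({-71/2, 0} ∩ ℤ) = {-71/2, -6/7, -3/61, 0, 7/5}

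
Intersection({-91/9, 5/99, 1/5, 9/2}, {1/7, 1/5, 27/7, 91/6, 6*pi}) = {1/5}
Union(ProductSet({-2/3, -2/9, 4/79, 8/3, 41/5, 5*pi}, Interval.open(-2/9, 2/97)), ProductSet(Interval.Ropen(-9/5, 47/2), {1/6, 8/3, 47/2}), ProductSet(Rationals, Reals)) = Union(ProductSet({-2/3, -2/9, 4/79, 8/3, 41/5, 5*pi}, Interval.open(-2/9, 2/97)), ProductSet(Interval.Ropen(-9/5, 47/2), {1/6, 8/3, 47/2}), ProductSet(Rationals, Reals))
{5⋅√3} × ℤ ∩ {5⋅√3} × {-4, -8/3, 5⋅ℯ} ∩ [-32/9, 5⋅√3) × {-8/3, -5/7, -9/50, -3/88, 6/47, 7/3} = ∅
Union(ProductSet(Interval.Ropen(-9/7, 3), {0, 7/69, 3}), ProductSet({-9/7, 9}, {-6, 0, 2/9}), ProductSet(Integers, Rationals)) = Union(ProductSet({-9/7, 9}, {-6, 0, 2/9}), ProductSet(Integers, Rationals), ProductSet(Interval.Ropen(-9/7, 3), {0, 7/69, 3}))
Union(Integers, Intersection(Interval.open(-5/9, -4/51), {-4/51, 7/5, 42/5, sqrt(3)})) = Integers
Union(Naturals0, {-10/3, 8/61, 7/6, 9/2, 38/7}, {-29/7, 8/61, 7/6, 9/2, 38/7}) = Union({-29/7, -10/3, 8/61, 7/6, 9/2, 38/7}, Naturals0)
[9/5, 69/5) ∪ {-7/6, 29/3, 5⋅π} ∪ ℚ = ℚ ∪ [9/5, 69/5] ∪ {5⋅π}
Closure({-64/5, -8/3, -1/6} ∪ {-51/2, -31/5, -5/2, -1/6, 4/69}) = {-51/2, -64/5, -31/5, -8/3, -5/2, -1/6, 4/69}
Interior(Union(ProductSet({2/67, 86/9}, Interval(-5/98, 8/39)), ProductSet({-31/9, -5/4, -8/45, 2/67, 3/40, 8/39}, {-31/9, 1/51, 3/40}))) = EmptySet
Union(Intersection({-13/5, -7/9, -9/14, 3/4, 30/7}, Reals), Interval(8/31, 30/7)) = Union({-13/5, -7/9, -9/14}, Interval(8/31, 30/7))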